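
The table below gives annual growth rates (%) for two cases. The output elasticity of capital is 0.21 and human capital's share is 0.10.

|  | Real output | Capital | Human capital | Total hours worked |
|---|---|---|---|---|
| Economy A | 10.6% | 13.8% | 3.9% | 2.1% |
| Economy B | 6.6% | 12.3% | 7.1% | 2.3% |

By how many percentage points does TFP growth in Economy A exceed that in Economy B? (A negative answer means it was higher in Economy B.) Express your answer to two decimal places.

4.14 percentage points

Labor's share = 1 − 0.21 − 0.1 = 0.69.
Economy A: TFP = 10.6 − 2.898 − 0.39 − 1.449 = 5.863%.
Economy B: TFP = 6.6 − 2.583 − 0.71 − 1.587 = 1.72%.
Difference = 5.863 − (1.72) = 4.143 pp.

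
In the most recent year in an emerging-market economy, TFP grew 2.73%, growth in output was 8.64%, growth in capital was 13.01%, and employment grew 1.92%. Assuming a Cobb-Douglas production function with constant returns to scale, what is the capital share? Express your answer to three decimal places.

0.360

gY = gA + α·gK + (1−α)·gL, so gY − gA − gL = α(gK − gL).
8.64 − 2.73 − 1.92 = α × (13.01 − 1.92).
3.99 = 11.09 α, so α = 0.35978.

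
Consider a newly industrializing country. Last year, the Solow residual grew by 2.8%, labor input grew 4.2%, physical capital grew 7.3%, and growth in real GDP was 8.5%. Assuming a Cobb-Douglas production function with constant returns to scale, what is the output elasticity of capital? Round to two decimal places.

gY = gA + α·gK + (1−α)·gL, so gY − gA − gL = α(gK − gL).
8.5 − 2.8 − 4.2 = α × (7.3 − 4.2).
1.5 = 3.1 α, so α = 0.4839.

α = 0.48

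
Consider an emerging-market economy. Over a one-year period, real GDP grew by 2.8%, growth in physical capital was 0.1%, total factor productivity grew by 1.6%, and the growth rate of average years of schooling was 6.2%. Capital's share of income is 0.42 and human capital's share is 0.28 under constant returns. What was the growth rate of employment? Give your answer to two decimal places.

-1.93%

Labor's share = 1 − 0.42 − 0.28 = 0.3.
gY = gA + 0.42×0.1 + 0.28×6.2 + 0.3×g.
0.3×g = 2.8 − 1.6 − 1.778 = -0.578.
g = -0.578 / 0.3 = -1.9267%.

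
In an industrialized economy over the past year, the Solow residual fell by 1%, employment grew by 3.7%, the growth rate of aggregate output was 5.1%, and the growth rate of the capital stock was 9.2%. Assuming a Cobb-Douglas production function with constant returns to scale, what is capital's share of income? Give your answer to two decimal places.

gY = gA + α·gK + (1−α)·gL, so gY − gA − gL = α(gK − gL).
5.1 + 1 − 3.7 = α × (9.2 − 3.7).
2.4 = 5.5 α, so α = 0.4364.

α = 0.44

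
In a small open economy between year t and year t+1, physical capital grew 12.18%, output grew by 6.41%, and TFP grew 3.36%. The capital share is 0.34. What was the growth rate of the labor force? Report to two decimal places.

Labor's share = 1 − 0.34 = 0.66.
gY = gA + 0.34×12.18 + 0.66×g.
0.66×g = 6.41 − 3.36 − 4.1412 = -1.0912.
g = -1.0912 / 0.66 = -1.6533%.

-1.65%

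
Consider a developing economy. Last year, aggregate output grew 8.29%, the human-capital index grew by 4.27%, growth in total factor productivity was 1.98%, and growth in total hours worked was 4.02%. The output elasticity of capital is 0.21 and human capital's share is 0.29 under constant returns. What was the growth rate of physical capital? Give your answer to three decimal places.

Labor's share = 1 − 0.21 − 0.29 = 0.5.
gY = gA + 0.29×4.27 + 0.5×4.02 + 0.21×g.
0.21×g = 8.29 − 1.98 − 3.2483 = 3.0617.
g = 3.0617 / 0.21 = 14.57952%.

Physical capital growth was 14.580%.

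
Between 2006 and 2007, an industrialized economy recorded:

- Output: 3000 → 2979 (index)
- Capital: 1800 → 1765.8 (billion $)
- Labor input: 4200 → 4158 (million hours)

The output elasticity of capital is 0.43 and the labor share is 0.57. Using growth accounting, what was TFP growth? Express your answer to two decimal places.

Output growth = (2979 − 3000) / 3000 = -0.7%.
Capital growth = (1765.8 − 1800) / 1800 = -1.9%.
Labor input growth = (4158 − 4200) / 4200 = -1%.
Labor's share = 1 − 0.43 = 0.57.
Capital: 0.43 × (-1.9) = -0.817 pp.
Labor input: 0.57 × (-1) = -0.57 pp.
TFP growth = -0.7 + 1.387 = 0.687%.

0.69%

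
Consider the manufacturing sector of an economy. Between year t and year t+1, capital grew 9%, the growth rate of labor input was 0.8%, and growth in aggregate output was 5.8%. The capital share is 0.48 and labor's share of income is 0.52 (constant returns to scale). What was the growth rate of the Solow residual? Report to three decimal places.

1.064%

Labor's share = 1 − 0.48 = 0.52.
Capital: 0.48 × 9 = 4.32 pp.
Labor input: 0.52 × 0.8 = 0.416 pp.
TFP growth = 5.8 − 4.736 = 1.064%.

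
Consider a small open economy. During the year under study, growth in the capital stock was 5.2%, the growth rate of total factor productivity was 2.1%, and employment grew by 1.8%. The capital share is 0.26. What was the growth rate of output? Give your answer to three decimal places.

Output growth was 4.784%.

Labor's share = 1 − 0.26 = 0.74.
The capital stock: 0.26 × 5.2 = 1.352 pp.
Employment: 0.74 × 1.8 = 1.332 pp.
Output growth = 2.1 + 2.684 = 4.784%.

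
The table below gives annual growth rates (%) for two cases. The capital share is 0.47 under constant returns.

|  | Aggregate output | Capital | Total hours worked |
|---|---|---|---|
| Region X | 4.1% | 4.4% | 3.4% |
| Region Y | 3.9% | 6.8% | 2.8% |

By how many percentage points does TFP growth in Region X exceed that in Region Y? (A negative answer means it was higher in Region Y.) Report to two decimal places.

1.01 percentage points

Labor's share = 1 − 0.47 = 0.53.
Region X: TFP = 4.1 − 2.068 − 1.802 = 0.23%.
Region Y: TFP = 3.9 − 3.196 − 1.484 = -0.78%.
Difference = 0.23 − (-0.78) = 1.01 pp.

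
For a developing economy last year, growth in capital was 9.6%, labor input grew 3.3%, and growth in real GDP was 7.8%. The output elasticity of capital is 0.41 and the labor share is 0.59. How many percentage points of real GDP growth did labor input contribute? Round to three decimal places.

1.947 percentage points

Labor's share = 1 − 0.41 = 0.59.
Contribution = share × growth = 0.59 × 3.3 = 1.947 pp.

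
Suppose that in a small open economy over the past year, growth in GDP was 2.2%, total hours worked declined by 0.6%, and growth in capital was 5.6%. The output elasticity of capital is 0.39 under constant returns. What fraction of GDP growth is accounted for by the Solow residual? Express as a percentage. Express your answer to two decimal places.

The Solow residual accounted for 17.36% of growth.

Labor's share = 1 − 0.39 = 0.61.
Capital: 0.39 × 5.6 = 2.184 pp.
Total hours worked: 0.61 × (-0.6) = -0.366 pp.
TFP growth = 2.2 − 1.818 = 0.382%.
TFP share of growth = 0.382 / 2.2 × 100 = 17.3636%.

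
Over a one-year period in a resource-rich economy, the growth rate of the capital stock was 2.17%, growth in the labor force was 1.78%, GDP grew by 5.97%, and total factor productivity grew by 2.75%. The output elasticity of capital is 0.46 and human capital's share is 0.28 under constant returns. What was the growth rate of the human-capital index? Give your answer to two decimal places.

The human-capital index growth was 6.28%.

Labor's share = 1 − 0.46 − 0.28 = 0.26.
gY = gA + 0.46×2.17 + 0.26×1.78 + 0.28×g.
0.28×g = 5.97 − 2.75 − 1.461 = 1.759.
g = 1.759 / 0.28 = 6.2821%.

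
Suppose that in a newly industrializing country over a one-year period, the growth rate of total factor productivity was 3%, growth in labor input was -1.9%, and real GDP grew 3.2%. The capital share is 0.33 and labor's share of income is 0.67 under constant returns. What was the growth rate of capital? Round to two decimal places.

4.46%

Labor's share = 1 − 0.33 = 0.67.
gY = gA + 0.67×(-1.9) + 0.33×g.
0.33×g = 3.2 − 3 + 1.273 = 1.473.
g = 1.473 / 0.33 = 4.4636%.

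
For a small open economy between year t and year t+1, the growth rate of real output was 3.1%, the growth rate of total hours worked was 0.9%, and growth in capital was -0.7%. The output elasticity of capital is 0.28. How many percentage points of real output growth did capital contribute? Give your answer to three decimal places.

Contribution = share × growth = 0.28 × (-0.7) = -0.196 pp.

-0.196 percentage points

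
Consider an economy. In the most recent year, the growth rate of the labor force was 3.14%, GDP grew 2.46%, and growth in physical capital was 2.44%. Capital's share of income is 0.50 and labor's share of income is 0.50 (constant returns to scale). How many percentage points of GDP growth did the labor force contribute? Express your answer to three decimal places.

1.570 pp

Labor's share = 1 − 0.5 = 0.5.
Contribution = share × growth = 0.5 × 3.14 = 1.57 pp.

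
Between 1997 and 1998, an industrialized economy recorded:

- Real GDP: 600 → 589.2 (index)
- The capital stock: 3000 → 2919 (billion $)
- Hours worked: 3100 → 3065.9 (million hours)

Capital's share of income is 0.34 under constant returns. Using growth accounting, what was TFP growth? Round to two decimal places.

-0.16%

Real GDP growth = (589.2 − 600) / 600 = -1.8%.
The capital stock growth = (2919 − 3000) / 3000 = -2.7%.
Hours worked growth = (3065.9 − 3100) / 3100 = -1.1%.
Labor's share = 1 − 0.34 = 0.66.
The capital stock: 0.34 × (-2.7) = -0.918 pp.
Hours worked: 0.66 × (-1.1) = -0.726 pp.
TFP growth = -1.8 + 1.644 = -0.156%.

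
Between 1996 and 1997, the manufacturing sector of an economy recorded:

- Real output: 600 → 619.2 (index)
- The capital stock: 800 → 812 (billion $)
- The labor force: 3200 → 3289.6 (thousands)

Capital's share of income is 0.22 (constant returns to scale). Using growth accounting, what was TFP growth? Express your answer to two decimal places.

TFP growth was 0.69%.

Real output growth = (619.2 − 600) / 600 = 3.2%.
The capital stock growth = (812 − 800) / 800 = 1.5%.
The labor force growth = (3289.6 − 3200) / 3200 = 2.8%.
Labor's share = 1 − 0.22 = 0.78.
The capital stock: 0.22 × 1.5 = 0.33 pp.
The labor force: 0.78 × 2.8 = 2.184 pp.
TFP growth = 3.2 − 2.514 = 0.686%.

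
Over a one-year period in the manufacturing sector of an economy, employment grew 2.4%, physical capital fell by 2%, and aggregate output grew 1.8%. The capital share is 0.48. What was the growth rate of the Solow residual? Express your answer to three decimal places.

Labor's share = 1 − 0.48 = 0.52.
Physical capital: 0.48 × (-2) = -0.96 pp.
Employment: 0.52 × 2.4 = 1.248 pp.
TFP growth = 1.8 − 0.288 = 1.512%.

1.512%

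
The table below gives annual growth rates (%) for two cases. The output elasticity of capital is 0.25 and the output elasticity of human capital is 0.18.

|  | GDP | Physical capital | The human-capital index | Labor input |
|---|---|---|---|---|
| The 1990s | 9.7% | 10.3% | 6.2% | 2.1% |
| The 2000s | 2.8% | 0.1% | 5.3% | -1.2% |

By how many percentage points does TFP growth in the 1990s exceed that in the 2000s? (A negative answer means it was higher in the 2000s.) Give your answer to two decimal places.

Labor's share = 1 − 0.25 − 0.18 = 0.57.
The 1990s: TFP = 9.7 − 2.575 − 1.116 − 1.197 = 4.812%.
The 2000s: TFP = 2.8 − 0.025 − 0.954 + 0.684 = 2.505%.
Difference = 4.812 − (2.505) = 2.307 pp.

2.31 percentage points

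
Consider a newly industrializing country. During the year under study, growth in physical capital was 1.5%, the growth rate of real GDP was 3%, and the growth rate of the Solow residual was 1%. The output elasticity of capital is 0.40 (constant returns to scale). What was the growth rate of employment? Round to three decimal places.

Labor's share = 1 − 0.4 = 0.6.
gY = gA + 0.4×1.5 + 0.6×g.
0.6×g = 3 − 1 − 0.6 = 1.4.
g = 1.4 / 0.6 = 2.33333%.

2.333%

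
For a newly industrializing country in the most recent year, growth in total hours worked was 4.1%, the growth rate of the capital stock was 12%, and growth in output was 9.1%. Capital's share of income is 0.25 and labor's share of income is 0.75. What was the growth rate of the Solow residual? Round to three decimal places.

Labor's share = 1 − 0.25 = 0.75.
The capital stock: 0.25 × 12 = 3 pp.
Total hours worked: 0.75 × 4.1 = 3.075 pp.
TFP growth = 9.1 − 6.075 = 3.025%.

3.025%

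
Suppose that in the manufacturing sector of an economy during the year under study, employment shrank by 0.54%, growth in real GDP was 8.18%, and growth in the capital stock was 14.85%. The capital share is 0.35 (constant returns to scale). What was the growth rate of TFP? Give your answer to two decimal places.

Labor's share = 1 − 0.35 = 0.65.
The capital stock: 0.35 × 14.85 = 5.1975 pp.
Employment: 0.65 × (-0.54) = -0.351 pp.
TFP growth = 8.18 − 4.8465 = 3.3335%.

TFP growth was 3.33%.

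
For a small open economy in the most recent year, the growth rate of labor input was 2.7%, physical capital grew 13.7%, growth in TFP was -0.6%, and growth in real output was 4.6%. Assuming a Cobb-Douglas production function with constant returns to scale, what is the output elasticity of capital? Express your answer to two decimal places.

gY = gA + α·gK + (1−α)·gL, so gY − gA − gL = α(gK − gL).
4.6 + 0.6 − 2.7 = α × (13.7 − 2.7).
2.5 = 11 α, so α = 0.2273.

The output elasticity of capital is 0.23.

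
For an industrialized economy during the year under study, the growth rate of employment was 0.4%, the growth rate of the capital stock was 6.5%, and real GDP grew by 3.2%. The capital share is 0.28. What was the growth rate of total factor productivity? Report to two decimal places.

1.09%

Labor's share = 1 − 0.28 = 0.72.
The capital stock: 0.28 × 6.5 = 1.82 pp.
Employment: 0.72 × 0.4 = 0.288 pp.
TFP growth = 3.2 − 2.108 = 1.092%.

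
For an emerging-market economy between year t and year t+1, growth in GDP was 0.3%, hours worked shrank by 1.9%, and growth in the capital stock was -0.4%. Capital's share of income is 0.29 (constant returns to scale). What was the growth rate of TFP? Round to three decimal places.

1.765%

Labor's share = 1 − 0.29 = 0.71.
The capital stock: 0.29 × (-0.4) = -0.116 pp.
Hours worked: 0.71 × (-1.9) = -1.349 pp.
TFP growth = 0.3 + 1.465 = 1.765%.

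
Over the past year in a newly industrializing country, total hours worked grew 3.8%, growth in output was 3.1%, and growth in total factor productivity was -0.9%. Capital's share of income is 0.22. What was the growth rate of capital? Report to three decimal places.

4.709%

Labor's share = 1 − 0.22 = 0.78.
gY = gA + 0.78×3.8 + 0.22×g.
0.22×g = 3.1 + 0.9 − 2.964 = 1.036.
g = 1.036 / 0.22 = 4.70909%.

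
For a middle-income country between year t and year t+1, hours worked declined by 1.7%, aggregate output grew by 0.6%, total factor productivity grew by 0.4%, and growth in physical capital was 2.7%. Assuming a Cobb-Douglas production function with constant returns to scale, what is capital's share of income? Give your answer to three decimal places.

gY = gA + α·gK + (1−α)·gL, so gY − gA − gL = α(gK − gL).
0.6 − 0.4 + 1.7 = α × (2.7 − (-1.7)).
1.9 = 4.4 α, so α = 0.43182.

0.432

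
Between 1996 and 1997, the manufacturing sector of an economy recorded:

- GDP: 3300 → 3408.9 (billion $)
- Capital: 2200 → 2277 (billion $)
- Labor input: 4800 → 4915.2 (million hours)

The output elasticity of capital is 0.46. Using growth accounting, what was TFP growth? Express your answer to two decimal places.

0.39%

GDP growth = (3408.9 − 3300) / 3300 = 3.3%.
Capital growth = (2277 − 2200) / 2200 = 3.5%.
Labor input growth = (4915.2 − 4800) / 4800 = 2.4%.
Labor's share = 1 − 0.46 = 0.54.
Capital: 0.46 × 3.5 = 1.61 pp.
Labor input: 0.54 × 2.4 = 1.296 pp.
TFP growth = 3.3 − 2.906 = 0.394%.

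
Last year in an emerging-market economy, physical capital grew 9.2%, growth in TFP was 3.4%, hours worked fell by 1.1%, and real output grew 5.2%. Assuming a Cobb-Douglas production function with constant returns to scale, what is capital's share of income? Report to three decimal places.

gY = gA + α·gK + (1−α)·gL, so gY − gA − gL = α(gK − gL).
5.2 − 3.4 + 1.1 = α × (9.2 − (-1.1)).
2.9 = 10.3 α, so α = 0.28155.

Capital's share of income is 0.282.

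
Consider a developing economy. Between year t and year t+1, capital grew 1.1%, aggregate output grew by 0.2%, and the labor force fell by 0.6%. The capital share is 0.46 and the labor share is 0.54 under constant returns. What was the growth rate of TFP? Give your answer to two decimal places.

Labor's share = 1 − 0.46 = 0.54.
Capital: 0.46 × 1.1 = 0.506 pp.
The labor force: 0.54 × (-0.6) = -0.324 pp.
TFP growth = 0.2 − 0.182 = 0.018%.

TFP grew 0.02%.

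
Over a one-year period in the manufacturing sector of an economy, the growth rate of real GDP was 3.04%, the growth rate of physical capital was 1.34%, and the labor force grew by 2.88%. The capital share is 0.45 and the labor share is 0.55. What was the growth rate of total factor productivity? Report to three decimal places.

Labor's share = 1 − 0.45 = 0.55.
Physical capital: 0.45 × 1.34 = 0.603 pp.
The labor force: 0.55 × 2.88 = 1.584 pp.
TFP growth = 3.04 − 2.187 = 0.853%.

0.853%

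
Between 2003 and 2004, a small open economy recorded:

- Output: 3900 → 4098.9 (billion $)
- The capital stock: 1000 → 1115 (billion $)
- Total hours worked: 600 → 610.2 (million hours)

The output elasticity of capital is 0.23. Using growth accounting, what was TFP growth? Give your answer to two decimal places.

TFP growth was 1.15%.

Output growth = (4098.9 − 3900) / 3900 = 5.1%.
The capital stock growth = (1115 − 1000) / 1000 = 11.5%.
Total hours worked growth = (610.2 − 600) / 600 = 1.7%.
Labor's share = 1 − 0.23 = 0.77.
The capital stock: 0.23 × 11.5 = 2.645 pp.
Total hours worked: 0.77 × 1.7 = 1.309 pp.
TFP growth = 5.1 − 3.954 = 1.146%.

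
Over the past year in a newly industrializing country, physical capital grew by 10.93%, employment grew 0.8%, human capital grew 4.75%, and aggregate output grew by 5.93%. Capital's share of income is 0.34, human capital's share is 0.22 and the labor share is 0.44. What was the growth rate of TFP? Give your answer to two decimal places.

TFP grew 0.82%.

Labor's share = 1 − 0.34 − 0.22 = 0.44.
Physical capital: 0.34 × 10.93 = 3.7162 pp.
Human capital: 0.22 × 4.75 = 1.045 pp.
Employment: 0.44 × 0.8 = 0.352 pp.
TFP growth = 5.93 − 5.1132 = 0.8168%.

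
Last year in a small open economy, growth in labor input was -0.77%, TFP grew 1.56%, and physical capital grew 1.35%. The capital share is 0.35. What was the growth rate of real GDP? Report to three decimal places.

Real GDP grew 1.532%.

Labor's share = 1 − 0.35 = 0.65.
Physical capital: 0.35 × 1.35 = 0.4725 pp.
Labor input: 0.65 × (-0.77) = -0.5005 pp.
Output growth = 1.56 + (-0.028) = 1.532%.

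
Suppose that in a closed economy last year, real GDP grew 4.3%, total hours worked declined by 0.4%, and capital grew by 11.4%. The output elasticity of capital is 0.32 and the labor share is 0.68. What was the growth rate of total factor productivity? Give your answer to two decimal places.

Labor's share = 1 − 0.32 = 0.68.
Capital: 0.32 × 11.4 = 3.648 pp.
Total hours worked: 0.68 × (-0.4) = -0.272 pp.
TFP growth = 4.3 − 3.376 = 0.924%.

Total factor productivity grew 0.92%.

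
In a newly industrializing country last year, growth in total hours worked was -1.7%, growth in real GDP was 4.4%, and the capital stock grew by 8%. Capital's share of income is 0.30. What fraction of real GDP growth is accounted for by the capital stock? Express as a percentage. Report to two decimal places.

The capital stock accounted for 54.55% of growth.

The capital stock contributed 0.3 × 8 = 2.4 pp.
Share of growth = 2.4 / 4.4 × 100 = 54.5455%.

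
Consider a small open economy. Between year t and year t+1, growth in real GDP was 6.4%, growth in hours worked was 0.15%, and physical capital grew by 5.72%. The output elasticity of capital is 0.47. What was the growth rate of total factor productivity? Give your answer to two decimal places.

Total factor productivity grew 3.63%.

Labor's share = 1 − 0.47 = 0.53.
Physical capital: 0.47 × 5.72 = 2.6884 pp.
Hours worked: 0.53 × 0.15 = 0.0795 pp.
TFP growth = 6.4 − 2.7679 = 3.6321%.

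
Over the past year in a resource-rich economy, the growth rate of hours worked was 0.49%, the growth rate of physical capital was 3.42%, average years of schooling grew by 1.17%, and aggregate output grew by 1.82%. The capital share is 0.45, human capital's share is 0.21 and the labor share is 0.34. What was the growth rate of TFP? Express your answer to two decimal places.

Labor's share = 1 − 0.45 − 0.21 = 0.34.
Physical capital: 0.45 × 3.42 = 1.539 pp.
Average years of schooling: 0.21 × 1.17 = 0.2457 pp.
Hours worked: 0.34 × 0.49 = 0.1666 pp.
TFP growth = 1.82 − 1.9513 = -0.1313%.

-0.13%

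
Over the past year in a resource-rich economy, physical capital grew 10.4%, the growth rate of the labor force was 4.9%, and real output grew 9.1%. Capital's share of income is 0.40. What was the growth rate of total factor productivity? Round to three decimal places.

Labor's share = 1 − 0.4 = 0.6.
Physical capital: 0.4 × 10.4 = 4.16 pp.
The labor force: 0.6 × 4.9 = 2.94 pp.
TFP growth = 9.1 − 7.1 = 2%.

Total factor productivity grew 2.000%.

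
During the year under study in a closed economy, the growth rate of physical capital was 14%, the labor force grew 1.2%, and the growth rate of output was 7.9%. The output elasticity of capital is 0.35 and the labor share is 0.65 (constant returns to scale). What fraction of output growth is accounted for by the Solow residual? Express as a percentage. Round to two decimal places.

Labor's share = 1 − 0.35 = 0.65.
Physical capital: 0.35 × 14 = 4.9 pp.
The labor force: 0.65 × 1.2 = 0.78 pp.
TFP growth = 7.9 − 5.68 = 2.22%.
TFP share of growth = 2.22 / 7.9 × 100 = 28.1013%.

28.10%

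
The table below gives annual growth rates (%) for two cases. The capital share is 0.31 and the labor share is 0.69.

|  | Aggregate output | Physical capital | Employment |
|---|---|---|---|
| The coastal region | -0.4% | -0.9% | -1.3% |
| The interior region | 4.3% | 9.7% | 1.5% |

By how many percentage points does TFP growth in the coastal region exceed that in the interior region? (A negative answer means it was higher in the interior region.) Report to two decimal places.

0.52 percentage points

Labor's share = 1 − 0.31 = 0.69.
The coastal region: TFP = -0.4 + 0.279 + 0.897 = 0.776%.
The interior region: TFP = 4.3 − 3.007 − 1.035 = 0.258%.
Difference = 0.776 − (0.258) = 0.518 pp.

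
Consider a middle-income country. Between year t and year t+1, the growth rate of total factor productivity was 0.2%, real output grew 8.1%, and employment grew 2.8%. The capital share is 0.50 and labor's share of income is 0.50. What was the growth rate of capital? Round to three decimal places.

13.000%

Labor's share = 1 − 0.5 = 0.5.
gY = gA + 0.5×2.8 + 0.5×g.
0.5×g = 8.1 − 0.2 − 1.4 = 6.5.
g = 6.5 / 0.5 = 13%.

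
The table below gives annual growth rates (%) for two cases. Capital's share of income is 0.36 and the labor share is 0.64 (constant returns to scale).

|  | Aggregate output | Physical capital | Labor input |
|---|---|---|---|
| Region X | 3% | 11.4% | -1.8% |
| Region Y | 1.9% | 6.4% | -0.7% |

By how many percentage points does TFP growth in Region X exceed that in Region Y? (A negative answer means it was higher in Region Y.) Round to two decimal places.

0.00 percentage points

Labor's share = 1 − 0.36 = 0.64.
Region X: TFP = 3 − 4.104 + 1.152 = 0.048%.
Region Y: TFP = 1.9 − 2.304 + 0.448 = 0.044%.
Difference = 0.048 − (0.044) = 0.004 pp.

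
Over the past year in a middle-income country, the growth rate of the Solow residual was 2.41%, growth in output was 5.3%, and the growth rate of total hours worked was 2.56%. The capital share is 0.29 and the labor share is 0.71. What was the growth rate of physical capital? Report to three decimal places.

Labor's share = 1 − 0.29 = 0.71.
gY = gA + 0.71×2.56 + 0.29×g.
0.29×g = 5.3 − 2.41 − 1.8176 = 1.0724.
g = 1.0724 / 0.29 = 3.69793%.

Physical capital grew 3.698%.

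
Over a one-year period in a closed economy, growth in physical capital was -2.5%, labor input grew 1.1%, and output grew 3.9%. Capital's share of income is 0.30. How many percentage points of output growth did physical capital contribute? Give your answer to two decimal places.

Contribution = share × growth = 0.3 × (-2.5) = -0.75 pp.

-0.75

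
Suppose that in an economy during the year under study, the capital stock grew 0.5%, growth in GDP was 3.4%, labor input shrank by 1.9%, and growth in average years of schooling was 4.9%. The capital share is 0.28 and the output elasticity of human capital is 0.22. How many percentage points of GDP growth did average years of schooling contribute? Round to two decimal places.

Contribution = share × growth = 0.22 × 4.9 = 1.078 pp.

1.08 percentage points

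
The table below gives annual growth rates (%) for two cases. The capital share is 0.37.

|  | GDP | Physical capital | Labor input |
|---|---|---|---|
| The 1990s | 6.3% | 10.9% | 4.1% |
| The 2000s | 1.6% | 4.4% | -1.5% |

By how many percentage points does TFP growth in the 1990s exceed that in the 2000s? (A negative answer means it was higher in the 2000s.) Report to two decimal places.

Labor's share = 1 − 0.37 = 0.63.
The 1990s: TFP = 6.3 − 4.033 − 2.583 = -0.316%.
The 2000s: TFP = 1.6 − 1.628 + 0.945 = 0.917%.
Difference = -0.316 − (0.917) = -1.233 pp.

-1.23 percentage points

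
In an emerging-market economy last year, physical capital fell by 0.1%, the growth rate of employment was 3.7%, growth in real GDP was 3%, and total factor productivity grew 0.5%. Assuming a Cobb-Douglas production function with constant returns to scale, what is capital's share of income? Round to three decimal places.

Capital's share of income is 0.316.

gY = gA + α·gK + (1−α)·gL, so gY − gA − gL = α(gK − gL).
3 − 0.5 − 3.7 = α × (-0.1 − 3.7).
-1.2 = -3.8 α, so α = 0.31579.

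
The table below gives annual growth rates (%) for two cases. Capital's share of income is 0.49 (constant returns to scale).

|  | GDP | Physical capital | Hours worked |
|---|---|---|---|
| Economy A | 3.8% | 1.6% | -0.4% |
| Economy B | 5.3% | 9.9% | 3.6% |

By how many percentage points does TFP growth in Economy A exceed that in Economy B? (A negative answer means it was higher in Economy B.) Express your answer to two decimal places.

Labor's share = 1 − 0.49 = 0.51.
Economy A: TFP = 3.8 − 0.784 + 0.204 = 3.22%.
Economy B: TFP = 5.3 − 4.851 − 1.836 = -1.387%.
Difference = 3.22 − (-1.387) = 4.607 pp.

4.61 percentage points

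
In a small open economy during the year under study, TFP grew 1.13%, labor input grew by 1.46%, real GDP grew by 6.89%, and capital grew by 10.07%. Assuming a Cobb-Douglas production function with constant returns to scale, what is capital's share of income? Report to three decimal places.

gY = gA + α·gK + (1−α)·gL, so gY − gA − gL = α(gK − gL).
6.89 − 1.13 − 1.46 = α × (10.07 − 1.46).
4.3 = 8.61 α, so α = 0.49942.

α = 0.499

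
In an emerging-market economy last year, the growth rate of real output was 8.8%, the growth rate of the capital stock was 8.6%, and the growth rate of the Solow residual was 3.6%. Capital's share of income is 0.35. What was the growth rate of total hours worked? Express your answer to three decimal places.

Labor's share = 1 − 0.35 = 0.65.
gY = gA + 0.35×8.6 + 0.65×g.
0.65×g = 8.8 − 3.6 − 3.01 = 2.19.
g = 2.19 / 0.65 = 3.36923%.

Total hours worked growth was 3.369%.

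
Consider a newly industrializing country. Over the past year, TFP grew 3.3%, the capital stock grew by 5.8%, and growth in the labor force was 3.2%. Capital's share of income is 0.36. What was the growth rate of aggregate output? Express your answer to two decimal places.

Labor's share = 1 − 0.36 = 0.64.
The capital stock: 0.36 × 5.8 = 2.088 pp.
The labor force: 0.64 × 3.2 = 2.048 pp.
Output growth = 3.3 + 4.136 = 7.436%.

Aggregate output growth was 7.44%.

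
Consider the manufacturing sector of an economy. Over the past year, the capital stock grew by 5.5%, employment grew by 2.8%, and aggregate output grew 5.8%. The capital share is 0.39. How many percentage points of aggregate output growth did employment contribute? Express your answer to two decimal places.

Labor's share = 1 − 0.39 = 0.61.
Contribution = share × growth = 0.61 × 2.8 = 1.708 pp.

1.71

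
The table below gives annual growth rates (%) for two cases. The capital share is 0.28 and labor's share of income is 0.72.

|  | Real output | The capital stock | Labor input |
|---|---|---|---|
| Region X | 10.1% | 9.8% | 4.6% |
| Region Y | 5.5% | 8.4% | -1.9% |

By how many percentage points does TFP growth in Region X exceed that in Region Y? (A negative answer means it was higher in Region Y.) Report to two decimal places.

-0.47 percentage points

Labor's share = 1 − 0.28 = 0.72.
Region X: TFP = 10.1 − 2.744 − 3.312 = 4.044%.
Region Y: TFP = 5.5 − 2.352 + 1.368 = 4.516%.
Difference = 4.044 − (4.516) = -0.472 pp.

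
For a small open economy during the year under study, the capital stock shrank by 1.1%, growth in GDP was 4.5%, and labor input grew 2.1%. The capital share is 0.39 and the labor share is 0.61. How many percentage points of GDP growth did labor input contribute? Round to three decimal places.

1.281 pp

Labor's share = 1 − 0.39 = 0.61.
Contribution = share × growth = 0.61 × 2.1 = 1.281 pp.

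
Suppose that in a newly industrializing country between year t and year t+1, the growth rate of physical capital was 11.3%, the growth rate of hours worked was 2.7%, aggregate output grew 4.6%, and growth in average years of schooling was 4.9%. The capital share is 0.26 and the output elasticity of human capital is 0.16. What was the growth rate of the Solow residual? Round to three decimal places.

-0.688%

Labor's share = 1 − 0.26 − 0.16 = 0.58.
Physical capital: 0.26 × 11.3 = 2.938 pp.
Average years of schooling: 0.16 × 4.9 = 0.784 pp.
Hours worked: 0.58 × 2.7 = 1.566 pp.
TFP growth = 4.6 − 5.288 = -0.688%.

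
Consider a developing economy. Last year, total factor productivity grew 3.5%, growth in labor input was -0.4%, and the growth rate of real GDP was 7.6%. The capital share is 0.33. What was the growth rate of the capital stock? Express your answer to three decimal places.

Labor's share = 1 − 0.33 = 0.67.
gY = gA + 0.67×(-0.4) + 0.33×g.
0.33×g = 7.6 − 3.5 + 0.268 = 4.368.
g = 4.368 / 0.33 = 13.23636%.

13.236%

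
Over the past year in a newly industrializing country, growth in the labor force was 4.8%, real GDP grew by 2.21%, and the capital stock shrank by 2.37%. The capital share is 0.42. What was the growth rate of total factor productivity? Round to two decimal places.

0.42%

Labor's share = 1 − 0.42 = 0.58.
The capital stock: 0.42 × (-2.37) = -0.9954 pp.
The labor force: 0.58 × 4.8 = 2.784 pp.
TFP growth = 2.21 − 1.7886 = 0.4214%.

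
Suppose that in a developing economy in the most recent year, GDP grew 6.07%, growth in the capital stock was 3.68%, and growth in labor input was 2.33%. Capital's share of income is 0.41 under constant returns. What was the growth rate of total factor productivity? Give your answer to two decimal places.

Total factor productivity grew 3.19%.

Labor's share = 1 − 0.41 = 0.59.
The capital stock: 0.41 × 3.68 = 1.5088 pp.
Labor input: 0.59 × 2.33 = 1.3747 pp.
TFP growth = 6.07 − 2.8835 = 3.1865%.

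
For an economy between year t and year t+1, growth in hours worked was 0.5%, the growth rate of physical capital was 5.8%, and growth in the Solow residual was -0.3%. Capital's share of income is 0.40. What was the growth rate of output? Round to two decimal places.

2.32%

Labor's share = 1 − 0.4 = 0.6.
Physical capital: 0.4 × 5.8 = 2.32 pp.
Hours worked: 0.6 × 0.5 = 0.3 pp.
Output growth = -0.3 + 2.62 = 2.32%.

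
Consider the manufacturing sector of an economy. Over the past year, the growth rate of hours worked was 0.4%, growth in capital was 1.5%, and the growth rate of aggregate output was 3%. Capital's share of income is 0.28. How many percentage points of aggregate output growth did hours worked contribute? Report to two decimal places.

0.29 percentage points

Labor's share = 1 − 0.28 = 0.72.
Contribution = share × growth = 0.72 × 0.4 = 0.288 pp.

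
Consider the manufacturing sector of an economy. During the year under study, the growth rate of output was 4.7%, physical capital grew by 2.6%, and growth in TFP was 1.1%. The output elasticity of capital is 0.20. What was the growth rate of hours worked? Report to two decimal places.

Labor's share = 1 − 0.2 = 0.8.
gY = gA + 0.2×2.6 + 0.8×g.
0.8×g = 4.7 − 1.1 − 0.52 = 3.08.
g = 3.08 / 0.8 = 3.85%.

Hours worked growth was 3.85%.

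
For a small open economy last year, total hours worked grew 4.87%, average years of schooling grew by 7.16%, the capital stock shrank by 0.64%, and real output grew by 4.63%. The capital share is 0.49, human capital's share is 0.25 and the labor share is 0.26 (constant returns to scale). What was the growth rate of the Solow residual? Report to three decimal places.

Labor's share = 1 − 0.49 − 0.25 = 0.26.
The capital stock: 0.49 × (-0.64) = -0.3136 pp.
Average years of schooling: 0.25 × 7.16 = 1.79 pp.
Total hours worked: 0.26 × 4.87 = 1.2662 pp.
TFP growth = 4.63 − 2.7426 = 1.8874%.

The Solow residual growth was 1.887%.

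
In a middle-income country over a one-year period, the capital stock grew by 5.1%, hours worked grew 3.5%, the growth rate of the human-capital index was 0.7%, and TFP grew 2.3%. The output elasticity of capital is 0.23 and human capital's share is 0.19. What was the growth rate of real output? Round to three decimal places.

Labor's share = 1 − 0.23 − 0.19 = 0.58.
The capital stock: 0.23 × 5.1 = 1.173 pp.
The human-capital index: 0.19 × 0.7 = 0.133 pp.
Hours worked: 0.58 × 3.5 = 2.03 pp.
Output growth = 2.3 + 3.336 = 5.636%.

Real output growth was 5.636%.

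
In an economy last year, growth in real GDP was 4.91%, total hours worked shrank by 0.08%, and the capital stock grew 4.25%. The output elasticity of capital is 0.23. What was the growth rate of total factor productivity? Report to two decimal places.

Labor's share = 1 − 0.23 = 0.77.
The capital stock: 0.23 × 4.25 = 0.9775 pp.
Total hours worked: 0.77 × (-0.08) = -0.0616 pp.
TFP growth = 4.91 − 0.9159 = 3.9941%.

3.99%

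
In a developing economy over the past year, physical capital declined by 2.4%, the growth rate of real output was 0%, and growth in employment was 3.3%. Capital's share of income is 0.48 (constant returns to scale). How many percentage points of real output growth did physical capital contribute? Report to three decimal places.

-1.152

Contribution = share × growth = 0.48 × (-2.4) = -1.152 pp.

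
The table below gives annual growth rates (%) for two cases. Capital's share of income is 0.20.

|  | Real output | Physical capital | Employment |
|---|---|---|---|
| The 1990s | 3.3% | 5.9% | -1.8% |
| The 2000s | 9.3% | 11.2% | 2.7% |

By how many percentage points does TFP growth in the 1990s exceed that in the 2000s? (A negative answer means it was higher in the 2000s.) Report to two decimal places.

Labor's share = 1 − 0.2 = 0.8.
The 1990s: TFP = 3.3 − 1.18 + 1.44 = 3.56%.
The 2000s: TFP = 9.3 − 2.24 − 2.16 = 4.9%.
Difference = 3.56 − (4.9) = -1.34 pp.

-1.34 percentage points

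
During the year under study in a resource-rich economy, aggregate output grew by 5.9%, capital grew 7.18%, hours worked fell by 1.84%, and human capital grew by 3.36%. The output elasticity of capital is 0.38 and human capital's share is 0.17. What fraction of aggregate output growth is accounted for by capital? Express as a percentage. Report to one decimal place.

46.2%

Capital contributed 0.38 × 7.18 = 2.7284 pp.
Share of growth = 2.7284 / 5.9 × 100 = 46.244%.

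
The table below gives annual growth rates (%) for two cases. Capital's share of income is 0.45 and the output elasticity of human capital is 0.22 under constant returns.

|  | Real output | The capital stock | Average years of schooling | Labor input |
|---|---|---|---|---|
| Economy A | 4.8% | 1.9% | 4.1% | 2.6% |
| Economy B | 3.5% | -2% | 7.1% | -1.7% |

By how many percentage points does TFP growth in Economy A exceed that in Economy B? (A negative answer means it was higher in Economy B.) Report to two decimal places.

-1.21 percentage points

Labor's share = 1 − 0.45 − 0.22 = 0.33.
Economy A: TFP = 4.8 − 0.855 − 0.902 − 0.858 = 2.185%.
Economy B: TFP = 3.5 + 0.9 − 1.562 + 0.561 = 3.399%.
Difference = 2.185 − (3.399) = -1.214 pp.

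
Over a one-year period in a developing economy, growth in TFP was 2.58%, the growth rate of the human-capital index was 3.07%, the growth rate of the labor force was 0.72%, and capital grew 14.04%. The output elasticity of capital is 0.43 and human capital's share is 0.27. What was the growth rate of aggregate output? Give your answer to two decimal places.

9.66%

Labor's share = 1 − 0.43 − 0.27 = 0.3.
Capital: 0.43 × 14.04 = 6.0372 pp.
The human-capital index: 0.27 × 3.07 = 0.8289 pp.
The labor force: 0.3 × 0.72 = 0.216 pp.
Output growth = 2.58 + 7.0821 = 9.6621%.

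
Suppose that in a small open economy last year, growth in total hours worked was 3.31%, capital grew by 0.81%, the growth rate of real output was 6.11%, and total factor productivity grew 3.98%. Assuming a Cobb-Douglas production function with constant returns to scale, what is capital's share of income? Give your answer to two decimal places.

Capital's share of income is 0.47.

gY = gA + α·gK + (1−α)·gL, so gY − gA − gL = α(gK − gL).
6.11 − 3.98 − 3.31 = α × (0.81 − 3.31).
-1.18 = -2.5 α, so α = 0.472.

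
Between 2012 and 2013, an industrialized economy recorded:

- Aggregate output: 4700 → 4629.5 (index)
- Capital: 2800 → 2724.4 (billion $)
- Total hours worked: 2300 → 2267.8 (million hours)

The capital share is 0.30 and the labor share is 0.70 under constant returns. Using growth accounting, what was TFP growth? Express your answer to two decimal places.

0.29%

Aggregate output growth = (4629.5 − 4700) / 4700 = -1.5%.
Capital growth = (2724.4 − 2800) / 2800 = -2.7%.
Total hours worked growth = (2267.8 − 2300) / 2300 = -1.4%.
Labor's share = 1 − 0.3 = 0.7.
Capital: 0.3 × (-2.7) = -0.81 pp.
Total hours worked: 0.7 × (-1.4) = -0.98 pp.
TFP growth = -1.5 + 1.79 = 0.29%.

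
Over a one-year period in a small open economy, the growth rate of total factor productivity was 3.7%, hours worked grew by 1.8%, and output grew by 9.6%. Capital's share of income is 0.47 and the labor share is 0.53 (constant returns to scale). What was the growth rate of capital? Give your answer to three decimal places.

Labor's share = 1 − 0.47 = 0.53.
gY = gA + 0.53×1.8 + 0.47×g.
0.47×g = 9.6 − 3.7 − 0.954 = 4.946.
g = 4.946 / 0.47 = 10.5234%.

10.523%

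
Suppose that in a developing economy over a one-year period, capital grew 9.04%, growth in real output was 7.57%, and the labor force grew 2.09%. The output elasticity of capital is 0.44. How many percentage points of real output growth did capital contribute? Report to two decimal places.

3.98

Contribution = share × growth = 0.44 × 9.04 = 3.9776 pp.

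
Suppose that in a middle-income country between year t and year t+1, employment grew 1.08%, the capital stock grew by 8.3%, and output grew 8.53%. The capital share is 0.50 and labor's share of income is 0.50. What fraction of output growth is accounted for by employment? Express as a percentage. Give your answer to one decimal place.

Labor's share = 1 − 0.5 = 0.5.
Employment contributed 0.5 × 1.08 = 0.54 pp.
Share of growth = 0.54 / 8.53 × 100 = 6.331%.

6.3%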